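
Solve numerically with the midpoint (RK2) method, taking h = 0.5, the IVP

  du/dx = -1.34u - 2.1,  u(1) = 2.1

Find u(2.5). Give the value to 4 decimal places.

-0.9421

Midpoint: k1 = f(x_n, u_n); k2 = f(x_n + h/2, u_n + (h/2)·k1); u_{n+1} = u_n + h·k2.
x=1.000000, u=2.100000:
  k1 = f(1.000000, 2.100000) = -4.914000
  k2 = f(1.250000, 0.871500) = -3.267810
  u ← 2.100000 + 0.5·(-3.267810) = 0.466095
x=1.500000, u=0.466095:
  k1 = f(1.500000, 0.466095) = -2.724567
  k2 = f(1.750000, -0.215047) = -1.811837
  u ← 0.466095 + 0.5·(-1.811837) = -0.439824
x=2.000000, u=-0.439824:
  k1 = f(2.000000, -0.439824) = -1.510636
  k2 = f(2.250000, -0.817483) = -1.004573
  u ← -0.439824 + 0.5·(-1.004573) = -0.942110
u(2.5) ≈ -0.9421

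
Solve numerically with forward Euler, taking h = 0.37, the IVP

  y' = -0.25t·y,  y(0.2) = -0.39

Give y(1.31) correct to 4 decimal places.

Euler: y_{n+1} = y_n + h·f(t_n, y_n).
t=0.200000, y=-0.390000: f=0.019500 → y ← -0.390000 + 0.37·0.019500 = -0.382785
t=0.570000, y=-0.382785: f=0.054547 → y ← -0.382785 + 0.37·0.054547 = -0.362603
t=0.940000, y=-0.362603: f=0.085212 → y ← -0.362603 + 0.37·0.085212 = -0.331074
y(1.31) ≈ -0.3311

-0.3311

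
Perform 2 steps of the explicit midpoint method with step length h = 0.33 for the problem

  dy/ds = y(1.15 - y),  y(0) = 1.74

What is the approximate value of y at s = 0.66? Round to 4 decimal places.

Midpoint: k1 = f(s_n, y_n); k2 = f(s_n + h/2, y_n + (h/2)·k1); y_{n+1} = y_n + h·k2.
s=0.000000, y=1.740000:
  k1 = f(0.000000, 1.740000) = -1.026600
  k2 = f(0.165000, 1.570611) = -0.660616
  y ← 1.740000 + 0.33·(-0.660616) = 1.521997
s=0.330000, y=1.521997:
  k1 = f(0.330000, 1.521997) = -0.566178
  k2 = f(0.495000, 1.428577) = -0.397969
  y ← 1.521997 + 0.33·(-0.397969) = 1.390667
y(0.66) ≈ 1.3907

1.3907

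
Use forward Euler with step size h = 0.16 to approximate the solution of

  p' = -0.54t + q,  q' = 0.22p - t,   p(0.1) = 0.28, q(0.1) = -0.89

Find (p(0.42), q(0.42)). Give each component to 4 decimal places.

Euler on (p,q): p_{n+1} = p_n + h·p', q_{n+1} = q_n + h·q'.
0.100000: (0.280000, -0.890000); f=(-0.944000, -0.038400) → (0.128960, -0.896144)
0.260000: (0.128960, -0.896144); f=(-1.036544, -0.231629) → (-0.036887, -0.933205)
(p(0.42), q(0.42)) ≈ (-0.0369, -0.9332)

-0.0369, -0.9332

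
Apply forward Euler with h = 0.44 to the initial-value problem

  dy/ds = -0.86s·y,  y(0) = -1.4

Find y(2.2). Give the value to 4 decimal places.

Euler: y_{n+1} = y_n + h·f(s_n, y_n).
s=0.000000, y=-1.400000: f=0.000000 → y ← -1.400000 + 0.44·0.000000 = -1.400000
s=0.440000, y=-1.400000: f=0.529760 → y ← -1.400000 + 0.44·0.529760 = -1.166906
s=0.880000, y=-1.166906: f=0.883114 → y ← -1.166906 + 0.44·0.883114 = -0.778335
s=1.320000, y=-0.778335: f=0.883566 → y ← -0.778335 + 0.44·0.883566 = -0.389566
s=1.760000, y=-0.389566: f=0.589647 → y ← -0.389566 + 0.44·0.589647 = -0.130121
y(2.2) ≈ -0.1301

-0.1301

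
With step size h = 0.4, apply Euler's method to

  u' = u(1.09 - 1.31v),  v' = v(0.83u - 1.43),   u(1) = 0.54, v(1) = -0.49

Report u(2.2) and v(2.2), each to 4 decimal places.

2.2556, -0.1983

Euler on (u,v): u_{n+1} = u_n + h·u', v_{n+1} = v_n + h·v'.
1.000000: (0.540000, -0.490000); f=(0.935226, 0.481082) → (0.914090, -0.297567)
1.400000: (0.914090, -0.297567); f=(1.352683, 0.199758) → (1.455164, -0.217664)
1.800000: (1.455164, -0.217664); f=(2.001053, 0.048368) → (2.255585, -0.198317)
(u(2.2), v(2.2)) ≈ (2.2556, -0.1983)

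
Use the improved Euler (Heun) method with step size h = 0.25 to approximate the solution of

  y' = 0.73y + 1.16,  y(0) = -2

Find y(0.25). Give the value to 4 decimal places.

Heun: k1 = f(t_n, y_n); k2 = f(t_n + h, y_n + h·k1); y_{n+1} = y_n + (h/2)·(k1 + k2).
t=0.000000, y=-2.000000:
  k1 = f(0.000000, -2.000000) = -0.300000
  k2 = f(0.250000, -2.075000) = -0.354750
  y ← -2.000000 + (0.25/2)·(-0.300000 + (-0.354750)) = -2.081844
y(0.25) ≈ -2.0818

-2.0818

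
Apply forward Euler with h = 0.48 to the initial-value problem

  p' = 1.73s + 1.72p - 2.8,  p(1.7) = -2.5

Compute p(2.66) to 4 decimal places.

-7.7422

Euler: p_{n+1} = p_n + h·f(s_n, p_n).
s=1.700000, p=-2.500000: f=-4.159000 → p ← -2.500000 + 0.48·(-4.159000) = -4.496320
s=2.180000, p=-4.496320: f=-6.762270 → p ← -4.496320 + 0.48·(-6.762270) = -7.742210
p(2.66) ≈ -7.7422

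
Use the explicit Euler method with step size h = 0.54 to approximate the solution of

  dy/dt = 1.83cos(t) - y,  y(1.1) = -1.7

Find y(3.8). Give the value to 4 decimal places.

Euler: y_{n+1} = y_n + h·f(t_n, y_n).
t=1.100000, y=-1.700000: f=2.530081 → y ← -1.700000 + 0.54·2.530081 = -0.333756
t=1.640000, y=-0.333756: f=0.207215 → y ← -0.333756 + 0.54·0.207215 = -0.221860
t=2.180000, y=-0.221860: f=-0.825292 → y ← -0.221860 + 0.54·(-0.825292) = -0.667518
t=2.720000, y=-0.667518: f=-1.002244 → y ← -0.667518 + 0.54·(-1.002244) = -1.208730
t=3.260000, y=-1.208730: f=-0.608456 → y ← -1.208730 + 0.54·(-0.608456) = -1.537296
y(3.8) ≈ -1.5373

-1.5373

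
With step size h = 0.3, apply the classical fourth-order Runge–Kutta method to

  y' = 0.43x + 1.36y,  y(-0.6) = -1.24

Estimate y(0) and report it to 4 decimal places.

-2.9396

RK4: k1 = f(x_n, y_n); k2 = f(x_n + h/2, y_n + (h/2)·k1); k3 = f(x_n + h/2, y_n + (h/2)·k2); k4 = f(x_n + h, y_n + h·k3); y_{n+1} = y_n + (h/6)·(k1 + 2k2 + 2k3 + k4).
x=-0.600000, y=-1.240000:
  k1 = f(-0.600000, -1.240000) = -1.944400
  k2 = f(-0.450000, -1.531660) = -2.276558
  k3 = f(-0.450000, -1.581484) = -2.344318
  k4 = f(-0.300000, -1.943295) = -2.771882
  y ← -1.240000 + (0.3/6)·(k1 + 2k2 + 2k3 + k4) = -1.937902
x=-0.300000, y=-1.937902:
  k1 = f(-0.300000, -1.937902) = -2.764546
  k2 = f(-0.150000, -2.352584) = -3.264014
  k3 = f(-0.150000, -2.427504) = -3.365905
  k4 = f(0.000000, -2.947673) = -4.008835
  y ← -1.937902 + (0.3/6)·(k1 + 2k2 + 2k3 + k4) = -2.939563
y(0) ≈ -2.9396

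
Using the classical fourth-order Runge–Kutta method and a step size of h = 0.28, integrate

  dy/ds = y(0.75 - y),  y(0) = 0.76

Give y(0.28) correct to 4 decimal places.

0.7581

RK4: k1 = f(s_n, y_n); k2 = f(s_n + h/2, y_n + (h/2)·k1); k3 = f(s_n + h/2, y_n + (h/2)·k2); k4 = f(s_n + h, y_n + h·k3); y_{n+1} = y_n + (h/6)·(k1 + 2k2 + 2k3 + k4).
s=0.000000, y=0.760000:
  k1 = f(0.000000, 0.760000) = -0.007600
  k2 = f(0.140000, 0.758936) = -0.006782
  k3 = f(0.140000, 0.759051) = -0.006870
  k4 = f(0.280000, 0.758076) = -0.006123
  y ← 0.760000 + (0.28/6)·(k1 + 2k2 + 2k3 + k4) = 0.758085
y(0.28) ≈ 0.7581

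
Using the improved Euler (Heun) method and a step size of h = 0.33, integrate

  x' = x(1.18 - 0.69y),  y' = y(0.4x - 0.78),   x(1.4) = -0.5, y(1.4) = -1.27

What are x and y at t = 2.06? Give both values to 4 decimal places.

-1.5658, -0.6082

Heun on (x,y): k1 = f(t_n, state_n); k2 = f(t_n + h, state_n + h·k1); state_{n+1} = state_n + (h/2)·(k1 + k2).
1.400000: (-0.500000, -1.270000)
  k1 = (-1.028150, 1.244600)
  predictor → (-0.839290, -0.859282)
  k2 = (-1.487980, 0.958715)
  → (-0.915161, -0.906453)
1.730000: (-0.915161, -0.906453)
  k1 = (-1.652281, 1.038854)
  predictor → (-1.460414, -0.563631)
  k2 = (-2.291252, 0.768887)
  → (-1.565844, -0.608176)
(x(2.06), y(2.06)) ≈ (-1.5658, -0.6082)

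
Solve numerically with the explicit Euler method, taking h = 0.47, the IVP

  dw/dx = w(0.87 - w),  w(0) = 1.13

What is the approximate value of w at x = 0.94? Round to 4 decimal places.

Euler: w_{n+1} = w_n + h·f(x_n, w_n).
x=0.000000, w=1.130000: f=-0.293800 → w ← 1.130000 + 0.47·(-0.293800) = 0.991914
x=0.470000, w=0.991914: f=-0.120928 → w ← 0.991914 + 0.47·(-0.120928) = 0.935078
w(0.94) ≈ 0.9351

0.9351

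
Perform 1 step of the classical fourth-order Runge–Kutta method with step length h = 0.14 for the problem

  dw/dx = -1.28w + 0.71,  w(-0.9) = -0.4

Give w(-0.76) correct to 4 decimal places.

-0.2434

RK4: k1 = f(x_n, w_n); k2 = f(x_n + h/2, w_n + (h/2)·k1); k3 = f(x_n + h/2, w_n + (h/2)·k2); k4 = f(x_n + h, w_n + h·k3); w_{n+1} = w_n + (h/6)·(k1 + 2k2 + 2k3 + k4).
x=-0.900000, w=-0.400000:
  k1 = f(-0.900000, -0.400000) = 1.222000
  k2 = f(-0.830000, -0.314460) = 1.112509
  k3 = f(-0.830000, -0.322124) = 1.122319
  k4 = f(-0.760000, -0.242875) = 1.020880
  w ← -0.400000 + (0.14/6)·(k1 + 2k2 + 2k3 + k4) = -0.243374
w(-0.76) ≈ -0.2434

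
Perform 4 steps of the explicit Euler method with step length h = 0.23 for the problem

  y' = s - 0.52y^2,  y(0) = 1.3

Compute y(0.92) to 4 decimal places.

Euler: y_{n+1} = y_n + h·f(s_n, y_n).
s=0.000000, y=1.300000: f=-0.878800 → y ← 1.300000 + 0.23·(-0.878800) = 1.097876
s=0.230000, y=1.097876: f=-0.396772 → y ← 1.097876 + 0.23·(-0.396772) = 1.006618
s=0.460000, y=1.006618: f=-0.066906 → y ← 1.006618 + 0.23·(-0.066906) = 0.991230
s=0.690000, y=0.991230: f=0.179081 → y ← 0.991230 + 0.23·0.179081 = 1.032419
y(0.92) ≈ 1.0324

1.0324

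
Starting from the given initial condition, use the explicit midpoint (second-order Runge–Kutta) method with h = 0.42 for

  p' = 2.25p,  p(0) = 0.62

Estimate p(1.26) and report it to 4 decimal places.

8.4803

Midpoint: k1 = f(t_n, p_n); k2 = f(t_n + h/2, p_n + (h/2)·k1); p_{n+1} = p_n + h·k2.
t=0.000000, p=0.620000:
  k1 = f(0.000000, 0.620000) = 1.395000
  k2 = f(0.210000, 0.912950) = 2.054137
  p ← 0.620000 + 0.42·2.054137 = 1.482738
t=0.420000, p=1.482738:
  k1 = f(0.420000, 1.482738) = 3.336160
  k2 = f(0.630000, 2.183331) = 4.912496
  p ← 1.482738 + 0.42·4.912496 = 3.545986
t=0.840000, p=3.545986:
  k1 = f(0.840000, 3.545986) = 7.978468
  k2 = f(1.050000, 5.221464) = 11.748294
  p ← 3.545986 + 0.42·11.748294 = 8.480270
p(1.26) ≈ 8.4803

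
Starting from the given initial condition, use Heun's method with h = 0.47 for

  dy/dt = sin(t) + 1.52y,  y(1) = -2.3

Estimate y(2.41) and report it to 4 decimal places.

-13.5972

Heun: k1 = f(t_n, y_n); k2 = f(t_n + h, y_n + h·k1); y_{n+1} = y_n + (h/2)·(k1 + k2).
t=1.000000, y=-2.300000:
  k1 = f(1.000000, -2.300000) = -2.654529
  k2 = f(1.470000, -3.547629) = -4.397471
  y ← -2.300000 + (0.47/2)·(-2.654529 + (-4.397471)) = -3.957220
t=1.470000, y=-3.957220:
  k1 = f(1.470000, -3.957220) = -5.020050
  k2 = f(1.940000, -6.316644) = -8.668683
  y ← -3.957220 + (0.47/2)·(-5.020050 + (-8.668683)) = -7.174072
t=1.940000, y=-7.174072:
  k1 = f(1.940000, -7.174072) = -9.971975
  k2 = f(2.410000, -11.860901) = -17.360513
  y ← -7.174072 + (0.47/2)·(-9.971975 + (-17.360513)) = -13.597207
y(2.41) ≈ -13.5972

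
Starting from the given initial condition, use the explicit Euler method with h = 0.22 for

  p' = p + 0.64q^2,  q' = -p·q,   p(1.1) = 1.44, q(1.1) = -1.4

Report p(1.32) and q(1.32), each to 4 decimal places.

Euler on (p,q): p_{n+1} = p_n + h·p', q_{n+1} = q_n + h·q'.
1.100000: (1.440000, -1.400000); f=(2.694400, 2.016000) → (2.032768, -0.956480)
(p(1.32), q(1.32)) ≈ (2.0328, -0.9565)

2.0328, -0.9565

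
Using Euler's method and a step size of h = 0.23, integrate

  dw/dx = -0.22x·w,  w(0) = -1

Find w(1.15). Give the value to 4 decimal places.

Euler: w_{n+1} = w_n + h·f(x_n, w_n).
x=0.000000, w=-1.000000: f=0.000000 → w ← -1.000000 + 0.23·0.000000 = -1.000000
x=0.230000, w=-1.000000: f=0.050600 → w ← -1.000000 + 0.23·0.050600 = -0.988362
x=0.460000, w=-0.988362: f=0.100022 → w ← -0.988362 + 0.23·0.100022 = -0.965357
x=0.690000, w=-0.965357: f=0.146541 → w ← -0.965357 + 0.23·0.146541 = -0.931652
x=0.920000, w=-0.931652: f=0.188566 → w ← -0.931652 + 0.23·0.188566 = -0.888282
w(1.15) ≈ -0.8883

-0.8883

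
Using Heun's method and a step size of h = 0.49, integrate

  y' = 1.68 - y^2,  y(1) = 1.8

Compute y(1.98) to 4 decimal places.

Heun: k1 = f(t_n, y_n); k2 = f(t_n + h, y_n + h·k1); y_{n+1} = y_n + (h/2)·(k1 + k2).
t=1.000000, y=1.800000:
  k1 = f(1.000000, 1.800000) = -1.560000
  k2 = f(1.490000, 1.035600) = 0.607533
  y ← 1.800000 + (0.49/2)·(-1.560000 + 0.607533) = 1.566645
t=1.490000, y=1.566645:
  k1 = f(1.490000, 1.566645) = -0.774378
  k2 = f(1.980000, 1.187200) = 0.270556
  y ← 1.566645 + (0.49/2)·(-0.774378 + 0.270556) = 1.443209
y(1.98) ≈ 1.4432

1.4432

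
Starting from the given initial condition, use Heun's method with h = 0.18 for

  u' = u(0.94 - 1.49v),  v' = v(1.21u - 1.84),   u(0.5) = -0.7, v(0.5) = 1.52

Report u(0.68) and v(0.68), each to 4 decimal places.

Heun on (u,v): k1 = f(t_n, state_n); k2 = f(t_n + h, state_n + h·k1); state_{n+1} = state_n + (h/2)·(k1 + k2).
0.500000: (-0.700000, 1.520000)
  k1 = (0.927360, -4.084240)
  predictor → (-0.533075, 0.784837)
  k2 = (0.122291, -1.950336)
  → (-0.605531, 0.976888)
(u(0.68), v(0.68)) ≈ (-0.6055, 0.9769)

-0.6055, 0.9769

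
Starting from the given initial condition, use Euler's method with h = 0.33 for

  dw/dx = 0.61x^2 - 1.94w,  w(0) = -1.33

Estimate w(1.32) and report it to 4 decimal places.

Euler: w_{n+1} = w_n + h·f(x_n, w_n).
x=0.000000, w=-1.330000: f=2.580200 → w ← -1.330000 + 0.33·2.580200 = -0.478534
x=0.330000, w=-0.478534: f=0.994785 → w ← -0.478534 + 0.33·0.994785 = -0.150255
x=0.660000, w=-0.150255: f=0.557211 → w ← -0.150255 + 0.33·0.557211 = 0.033625
x=0.990000, w=0.033625: f=0.532629 → w ← 0.033625 + 0.33·0.532629 = 0.209392
w(1.32) ≈ 0.2094

0.2094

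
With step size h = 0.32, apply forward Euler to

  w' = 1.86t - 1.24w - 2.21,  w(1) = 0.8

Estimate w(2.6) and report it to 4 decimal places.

Euler: w_{n+1} = w_n + h·f(t_n, w_n).
t=1.000000, w=0.800000: f=-1.342000 → w ← 0.800000 + 0.32·(-1.342000) = 0.370560
t=1.320000, w=0.370560: f=-0.214294 → w ← 0.370560 + 0.32·(-0.214294) = 0.301986
t=1.640000, w=0.301986: f=0.465938 → w ← 0.301986 + 0.32·0.465938 = 0.451086
t=1.960000, w=0.451086: f=0.876254 → w ← 0.451086 + 0.32·0.876254 = 0.731487
t=2.280000, w=0.731487: f=1.123756 → w ← 0.731487 + 0.32·1.123756 = 1.091089
w(2.6) ≈ 1.0911

1.0911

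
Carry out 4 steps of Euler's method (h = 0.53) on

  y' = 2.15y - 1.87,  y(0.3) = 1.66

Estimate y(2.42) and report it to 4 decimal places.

17.4276

Euler: y_{n+1} = y_n + h·f(x_n, y_n).
x=0.300000, y=1.660000: f=1.699000 → y ← 1.660000 + 0.53·1.699000 = 2.560470
x=0.830000, y=2.560470: f=3.635010 → y ← 2.560470 + 0.53·3.635010 = 4.487026
x=1.360000, y=4.487026: f=7.777105 → y ← 4.487026 + 0.53·7.777105 = 8.608891
x=1.890000, y=8.608891: f=16.639116 → y ← 8.608891 + 0.53·16.639116 = 17.427623
y(2.42) ≈ 17.4276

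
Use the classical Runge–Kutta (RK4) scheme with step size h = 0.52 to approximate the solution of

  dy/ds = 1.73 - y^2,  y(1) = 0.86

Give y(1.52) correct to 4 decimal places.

RK4: k1 = f(s_n, y_n); k2 = f(s_n + h/2, y_n + (h/2)·k1); k3 = f(s_n + h/2, y_n + (h/2)·k2); k4 = f(s_n + h, y_n + h·k3); y_{n+1} = y_n + (h/6)·(k1 + 2k2 + 2k3 + k4).
s=1.000000, y=0.860000:
  k1 = f(1.000000, 0.860000) = 0.990400
  k2 = f(1.260000, 1.117504) = 0.481185
  k3 = f(1.260000, 0.985108) = 0.759562
  k4 = f(1.520000, 1.254972) = 0.155045
  y ← 0.860000 + (0.52/6)·(k1 + 2k2 + 2k3 + k4) = 1.174335
y(1.52) ≈ 1.1743

1.1743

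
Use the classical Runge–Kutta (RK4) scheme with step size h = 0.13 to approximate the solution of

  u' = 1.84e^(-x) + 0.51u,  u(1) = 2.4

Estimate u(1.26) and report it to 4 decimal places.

RK4: k1 = f(x_n, u_n); k2 = f(x_n + h/2, u_n + (h/2)·k1); k3 = f(x_n + h/2, u_n + (h/2)·k2); k4 = f(x_n + h, u_n + h·k3); u_{n+1} = u_n + (h/6)·(k1 + 2k2 + 2k3 + k4).
x=1.000000, u=2.400000:
  k1 = f(1.000000, 2.400000) = 1.900898
  k2 = f(1.065000, 2.523558) = 1.921314
  k3 = f(1.065000, 2.524885) = 1.921991
  k4 = f(1.130000, 2.649859) = 1.945809
  u ← 2.400000 + (0.13/6)·(k1 + 2k2 + 2k3 + k4) = 2.649889
x=1.130000, u=2.649889:
  k1 = f(1.130000, 2.649889) = 1.945824
  k2 = f(1.195000, 2.776367) = 1.972923
  k3 = f(1.195000, 2.778128) = 1.973821
  k4 = f(1.260000, 2.906485) = 2.004231
  u ← 2.649889 + (0.13/6)·(k1 + 2k2 + 2k3 + k4) = 2.906499
u(1.26) ≈ 2.9065

2.9065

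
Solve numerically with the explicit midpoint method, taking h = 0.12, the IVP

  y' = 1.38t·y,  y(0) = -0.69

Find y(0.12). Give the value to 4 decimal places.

Midpoint: k1 = f(t_n, y_n); k2 = f(t_n + h/2, y_n + (h/2)·k1); y_{n+1} = y_n + h·k2.
t=0.000000, y=-0.690000:
  k1 = f(0.000000, -0.690000) = 0.000000
  k2 = f(0.060000, -0.690000) = -0.057132
  y ← -0.690000 + 0.12·(-0.057132) = -0.696856
y(0.12) ≈ -0.6969

-0.6969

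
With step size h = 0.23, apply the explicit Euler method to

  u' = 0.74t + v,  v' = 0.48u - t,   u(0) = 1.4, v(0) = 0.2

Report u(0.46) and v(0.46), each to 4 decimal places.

1.5667, 0.4613

Euler on (u,v): u_{n+1} = u_n + h·u', v_{n+1} = v_n + h·v'.
0.000000: (1.400000, 0.200000); f=(0.200000, 0.672000) → (1.446000, 0.354560)
0.230000: (1.446000, 0.354560); f=(0.524760, 0.464080) → (1.566695, 0.461298)
(u(0.46), v(0.46)) ≈ (1.5667, 0.4613)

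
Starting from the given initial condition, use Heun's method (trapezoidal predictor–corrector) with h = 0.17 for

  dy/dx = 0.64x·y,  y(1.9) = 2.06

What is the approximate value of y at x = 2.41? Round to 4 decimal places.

4.1393

Heun: k1 = f(x_n, y_n); k2 = f(x_n + h, y_n + h·k1); y_{n+1} = y_n + (h/2)·(k1 + k2).
x=1.900000, y=2.060000:
  k1 = f(1.900000, 2.060000) = 2.504960
  k2 = f(2.070000, 2.485843) = 3.293245
  y ← 2.060000 + (0.17/2)·(2.504960 + 3.293245) = 2.552847
x=2.070000, y=2.552847:
  k1 = f(2.070000, 2.552847) = 3.382012
  k2 = f(2.240000, 3.127790) = 4.483999
  y ← 2.552847 + (0.17/2)·(3.382012 + 4.483999) = 3.221458
x=2.240000, y=3.221458:
  k1 = f(2.240000, 3.221458) = 4.618283
  k2 = f(2.410000, 4.006566) = 6.179728
  y ← 3.221458 + (0.17/2)·(4.618283 + 6.179728) = 4.139289
y(2.41) ≈ 4.1393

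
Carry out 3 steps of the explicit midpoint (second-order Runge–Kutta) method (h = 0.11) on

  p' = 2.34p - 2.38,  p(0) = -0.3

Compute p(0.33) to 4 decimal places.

Midpoint: k1 = f(x_n, p_n); k2 = f(x_n + h/2, p_n + (h/2)·k1); p_{n+1} = p_n + h·k2.
x=0.000000, p=-0.300000:
  k1 = f(0.000000, -0.300000) = -3.082000
  k2 = f(0.055000, -0.469510) = -3.478653
  p ← -0.300000 + 0.11·(-3.478653) = -0.682652
x=0.110000, p=-0.682652:
  k1 = f(0.110000, -0.682652) = -3.977405
  k2 = f(0.165000, -0.901409) = -4.489297
  p ← -0.682652 + 0.11·(-4.489297) = -1.176475
x=0.220000, p=-1.176475:
  k1 = f(0.220000, -1.176475) = -5.132951
  k2 = f(0.275000, -1.458787) = -5.793561
  p ← -1.176475 + 0.11·(-5.793561) = -1.813766
p(0.33) ≈ -1.8138

-1.8138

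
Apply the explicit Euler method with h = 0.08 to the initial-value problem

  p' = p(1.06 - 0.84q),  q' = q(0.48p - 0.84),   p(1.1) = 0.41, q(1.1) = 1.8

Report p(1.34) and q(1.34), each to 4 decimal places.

0.3742, 1.5336

Euler on (p,q): p_{n+1} = p_n + h·p', q_{n+1} = q_n + h·q'.
1.100000: (0.410000, 1.800000); f=(-0.185320, -1.157760) → (0.395174, 1.707379)
1.180000: (0.395174, 1.707379); f=(-0.147874, -1.110337) → (0.383345, 1.618552)
1.260000: (0.383345, 1.618552); f=(-0.114844, -1.061762) → (0.374157, 1.533611)
(p(1.34), q(1.34)) ≈ (0.3742, 1.5336)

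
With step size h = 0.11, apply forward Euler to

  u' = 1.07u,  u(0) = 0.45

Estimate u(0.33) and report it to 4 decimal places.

Euler: u_{n+1} = u_n + h·f(t_n, u_n).
t=0.000000, u=0.450000: f=0.481500 → u ← 0.450000 + 0.11·0.481500 = 0.502965
t=0.110000, u=0.502965: f=0.538173 → u ← 0.502965 + 0.11·0.538173 = 0.562164
t=0.220000, u=0.562164: f=0.601515 → u ← 0.562164 + 0.11·0.601515 = 0.628331
u(0.33) ≈ 0.6283

0.6283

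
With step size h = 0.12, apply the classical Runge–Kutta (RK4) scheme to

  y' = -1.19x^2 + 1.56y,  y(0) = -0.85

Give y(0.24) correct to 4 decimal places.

RK4: k1 = f(x_n, y_n); k2 = f(x_n + h/2, y_n + (h/2)·k1); k3 = f(x_n + h/2, y_n + (h/2)·k2); k4 = f(x_n + h, y_n + h·k3); y_{n+1} = y_n + (h/6)·(k1 + 2k2 + 2k3 + k4).
x=0.000000, y=-0.850000:
  k1 = f(0.000000, -0.850000) = -1.326000
  k2 = f(0.060000, -0.929560) = -1.454398
  k3 = f(0.060000, -0.937264) = -1.466416
  k4 = f(0.120000, -1.025970) = -1.617649
  y ← -0.850000 + (0.12/6)·(k1 + 2k2 + 2k3 + k4) = -1.025706
x=0.120000, y=-1.025706:
  k1 = f(0.120000, -1.025706) = -1.617237
  k2 = f(0.180000, -1.122740) = -1.790030
  k3 = f(0.180000, -1.133107) = -1.806203
  k4 = f(0.240000, -1.242450) = -2.006766
  y ← -1.025706 + (0.12/6)·(k1 + 2k2 + 2k3 + k4) = -1.242035
y(0.24) ≈ -1.2420

-1.2420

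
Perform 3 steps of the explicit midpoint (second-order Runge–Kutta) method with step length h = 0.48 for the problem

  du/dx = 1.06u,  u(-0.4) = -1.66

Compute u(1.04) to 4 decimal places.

-7.2986

Midpoint: k1 = f(x_n, u_n); k2 = f(x_n + h/2, u_n + (h/2)·k1); u_{n+1} = u_n + h·k2.
x=-0.400000, u=-1.660000:
  k1 = f(-0.400000, -1.660000) = -1.759600
  k2 = f(-0.160000, -2.082304) = -2.207242
  u ← -1.660000 + 0.48·(-2.207242) = -2.719476
x=0.080000, u=-2.719476:
  k1 = f(0.080000, -2.719476) = -2.882645
  k2 = f(0.320000, -3.411311) = -3.615990
  u ← -2.719476 + 0.48·(-3.615990) = -4.455151
x=0.560000, u=-4.455151:
  k1 = f(0.560000, -4.455151) = -4.722460
  k2 = f(0.800000, -5.588542) = -5.923854
  u ← -4.455151 + 0.48·(-5.923854) = -7.298601
u(1.04) ≈ -7.2986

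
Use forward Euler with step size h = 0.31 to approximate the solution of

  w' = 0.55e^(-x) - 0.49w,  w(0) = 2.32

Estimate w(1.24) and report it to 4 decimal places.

1.5393

Euler: w_{n+1} = w_n + h·f(x_n, w_n).
x=0.000000, w=2.320000: f=-0.586800 → w ← 2.320000 + 0.31·(-0.586800) = 2.138092
x=0.310000, w=2.138092: f=-0.644269 → w ← 2.138092 + 0.31·(-0.644269) = 1.938369
x=0.620000, w=1.938369: f=-0.653931 → w ← 1.938369 + 0.31·(-0.653931) = 1.735650
x=0.930000, w=1.735650: f=-0.633464 → w ← 1.735650 + 0.31·(-0.633464) = 1.539276
w(1.24) ≈ 1.5393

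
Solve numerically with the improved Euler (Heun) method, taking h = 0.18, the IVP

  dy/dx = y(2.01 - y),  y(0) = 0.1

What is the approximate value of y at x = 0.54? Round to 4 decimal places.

0.2664

Heun: k1 = f(x_n, y_n); k2 = f(x_n + h, y_n + h·k1); y_{n+1} = y_n + (h/2)·(k1 + k2).
x=0.000000, y=0.100000:
  k1 = f(0.000000, 0.100000) = 0.191000
  k2 = f(0.180000, 0.134380) = 0.252046
  y ← 0.100000 + (0.18/2)·(0.191000 + 0.252046) = 0.139874
x=0.180000, y=0.139874:
  k1 = f(0.180000, 0.139874) = 0.261582
  k2 = f(0.360000, 0.186959) = 0.340834
  y ← 0.139874 + (0.18/2)·(0.261582 + 0.340834) = 0.194092
x=0.360000, y=0.194092:
  k1 = f(0.360000, 0.194092) = 0.352453
  k2 = f(0.540000, 0.257533) = 0.451318
  y ← 0.194092 + (0.18/2)·(0.352453 + 0.451318) = 0.266431
y(0.54) ≈ 0.2664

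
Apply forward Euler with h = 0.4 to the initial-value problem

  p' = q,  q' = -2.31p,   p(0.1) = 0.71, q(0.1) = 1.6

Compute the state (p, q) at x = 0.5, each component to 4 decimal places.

Euler on (p,q): p_{n+1} = p_n + h·p', q_{n+1} = q_n + h·q'.
0.100000: (0.710000, 1.600000); f=(1.600000, -1.640100) → (1.350000, 0.943960)
(p(0.5), q(0.5)) ≈ (1.3500, 0.9440)

1.3500, 0.9440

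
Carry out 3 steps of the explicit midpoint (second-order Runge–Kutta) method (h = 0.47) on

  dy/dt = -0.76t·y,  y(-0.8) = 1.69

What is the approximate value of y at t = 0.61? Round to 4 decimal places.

Midpoint: k1 = f(t_n, y_n); k2 = f(t_n + h/2, y_n + (h/2)·k1); y_{n+1} = y_n + h·k2.
t=-0.800000, y=1.690000:
  k1 = f(-0.800000, 1.690000) = 1.027520
  k2 = f(-0.565000, 1.931467) = 0.829372
  y ← 1.690000 + 0.47·0.829372 = 2.079805
t=-0.330000, y=2.079805:
  k1 = f(-0.330000, 2.079805) = 0.521615
  k2 = f(-0.095000, 2.202384) = 0.159012
  y ← 2.079805 + 0.47·0.159012 = 2.154541
t=0.140000, y=2.154541:
  k1 = f(0.140000, 2.154541) = -0.229243
  k2 = f(0.375000, 2.100668) = -0.598691
  y ← 2.154541 + 0.47·(-0.598691) = 1.873156
y(0.61) ≈ 1.8732

1.8732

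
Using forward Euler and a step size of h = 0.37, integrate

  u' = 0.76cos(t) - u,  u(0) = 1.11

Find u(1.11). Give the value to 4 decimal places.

0.7620

Euler: u_{n+1} = u_n + h·f(t_n, u_n).
t=0.000000, u=1.110000: f=-0.350000 → u ← 1.110000 + 0.37·(-0.350000) = 0.980500
t=0.370000, u=0.980500: f=-0.271931 → u ← 0.980500 + 0.37·(-0.271931) = 0.879885
t=0.740000, u=0.879885: f=-0.318649 → u ← 0.879885 + 0.37·(-0.318649) = 0.761985
u(1.11) ≈ 0.7620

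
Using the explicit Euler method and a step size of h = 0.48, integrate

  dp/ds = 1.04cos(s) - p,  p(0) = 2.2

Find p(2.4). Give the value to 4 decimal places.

Euler: p_{n+1} = p_n + h·f(s_n, p_n).
s=0.000000, p=2.200000: f=-1.160000 → p ← 2.200000 + 0.48·(-1.160000) = 1.643200
s=0.480000, p=1.643200: f=-0.720725 → p ← 1.643200 + 0.48·(-0.720725) = 1.297252
s=0.960000, p=1.297252: f=-0.700791 → p ← 1.297252 + 0.48·(-0.700791) = 0.960872
s=1.440000, p=0.960872: f=-0.825231 → p ← 0.960872 + 0.48·(-0.825231) = 0.564761
s=1.920000, p=0.564761: f=-0.920597 → p ← 0.564761 + 0.48·(-0.920597) = 0.122875
p(2.4) ≈ 0.1229

0.1229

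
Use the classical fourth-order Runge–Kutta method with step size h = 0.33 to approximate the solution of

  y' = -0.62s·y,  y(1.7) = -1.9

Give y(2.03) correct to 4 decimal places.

-1.2974

RK4: k1 = f(s_n, y_n); k2 = f(s_n + h/2, y_n + (h/2)·k1); k3 = f(s_n + h/2, y_n + (h/2)·k2); k4 = f(s_n + h, y_n + h·k3); y_{n+1} = y_n + (h/6)·(k1 + 2k2 + 2k3 + k4).
s=1.700000, y=-1.900000:
  k1 = f(1.700000, -1.900000) = 2.002600
  k2 = f(1.865000, -1.569571) = 1.814895
  k3 = f(1.865000, -1.600542) = 1.850707
  k4 = f(2.030000, -1.289267) = 1.622671
  y ← -1.900000 + (0.33/6)·(k1 + 2k2 + 2k3 + k4) = -1.297394
y(2.03) ≈ -1.2974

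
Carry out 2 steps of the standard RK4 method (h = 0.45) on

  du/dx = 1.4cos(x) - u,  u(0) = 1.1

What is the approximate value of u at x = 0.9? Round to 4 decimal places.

1.1459

RK4: k1 = f(x_n, u_n); k2 = f(x_n + h/2, u_n + (h/2)·k1); k3 = f(x_n + h/2, u_n + (h/2)·k2); k4 = f(x_n + h, u_n + h·k3); u_{n+1} = u_n + (h/6)·(k1 + 2k2 + 2k3 + k4).
x=0.000000, u=1.100000:
  k1 = f(0.000000, 1.100000) = 0.300000
  k2 = f(0.225000, 1.167500) = 0.197212
  k3 = f(0.225000, 1.144373) = 0.220339
  k4 = f(0.450000, 1.199153) = 0.061473
  u ← 1.100000 + (0.45/6)·(k1 + 2k2 + 2k3 + k4) = 1.189743
x=0.450000, u=1.189743:
  k1 = f(0.450000, 1.189743) = 0.070883
  k2 = f(0.675000, 1.205692) = -0.112702
  k3 = f(0.675000, 1.164385) = -0.071395
  k4 = f(0.900000, 1.157615) = -0.287361
  u ← 1.189743 + (0.45/6)·(k1 + 2k2 + 2k3 + k4) = 1.145893
u(0.9) ≈ 1.1459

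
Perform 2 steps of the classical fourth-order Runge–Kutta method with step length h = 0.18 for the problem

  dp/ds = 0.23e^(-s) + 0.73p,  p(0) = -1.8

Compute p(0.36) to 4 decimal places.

RK4: k1 = f(s_n, p_n); k2 = f(s_n + h/2, p_n + (h/2)·k1); k3 = f(s_n + h/2, p_n + (h/2)·k2); k4 = f(s_n + h, p_n + h·k3); p_{n+1} = p_n + (h/6)·(k1 + 2k2 + 2k3 + k4).
s=0.000000, p=-1.800000:
  k1 = f(0.000000, -1.800000) = -1.084000
  k2 = f(0.090000, -1.897560) = -1.175015
  k3 = f(0.090000, -1.905751) = -1.180994
  k4 = f(0.180000, -2.012579) = -1.277071
  p ← -1.800000 + (0.18/6)·(k1 + 2k2 + 2k3 + k4) = -2.012193
s=0.180000, p=-2.012193:
  k1 = f(0.180000, -2.012193) = -1.276788
  k2 = f(0.270000, -2.127104) = -1.377208
  k3 = f(0.270000, -2.136141) = -1.383806
  k4 = f(0.360000, -2.261278) = -1.490267
  p ← -2.012193 + (0.18/6)·(k1 + 2k2 + 2k3 + k4) = -2.260865
p(0.36) ≈ -2.2609

-2.2609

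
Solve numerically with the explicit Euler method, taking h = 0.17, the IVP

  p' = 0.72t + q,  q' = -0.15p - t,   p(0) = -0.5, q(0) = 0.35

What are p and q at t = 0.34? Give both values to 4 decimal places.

Euler on (p,q): p_{n+1} = p_n + h·p', q_{n+1} = q_n + h·q'.
0.000000: (-0.500000, 0.350000); f=(0.350000, 0.075000) → (-0.440500, 0.362750)
0.170000: (-0.440500, 0.362750); f=(0.485150, -0.103925) → (-0.358024, 0.345083)
(p(0.34), q(0.34)) ≈ (-0.3580, 0.3451)

-0.3580, 0.3451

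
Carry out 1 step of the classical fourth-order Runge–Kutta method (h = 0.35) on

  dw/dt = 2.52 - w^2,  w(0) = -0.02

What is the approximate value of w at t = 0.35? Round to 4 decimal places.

0.7854

RK4: k1 = f(t_n, w_n); k2 = f(t_n + h/2, w_n + (h/2)·k1); k3 = f(t_n + h/2, w_n + (h/2)·k2); k4 = f(t_n + h, w_n + h·k3); w_{n+1} = w_n + (h/6)·(k1 + 2k2 + 2k3 + k4).
t=0.000000, w=-0.020000:
  k1 = f(0.000000, -0.020000) = 2.519600
  k2 = f(0.175000, 0.420930) = 2.342818
  k3 = f(0.175000, 0.389993) = 2.367905
  k4 = f(0.350000, 0.808767) = 1.865896
  w ← -0.020000 + (0.35/6)·(k1 + 2k2 + 2k3 + k4) = 0.785405
w(0.35) ≈ 0.7854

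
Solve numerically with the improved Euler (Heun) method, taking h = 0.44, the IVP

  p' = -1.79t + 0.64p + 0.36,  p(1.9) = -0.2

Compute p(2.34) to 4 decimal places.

-1.9640

Heun: k1 = f(t_n, p_n); k2 = f(t_n + h, p_n + h·k1); p_{n+1} = p_n + (h/2)·(k1 + k2).
t=1.900000, p=-0.200000:
  k1 = f(1.900000, -0.200000) = -3.169000
  k2 = f(2.340000, -1.594360) = -4.848990
  p ← -0.200000 + (0.44/2)·(-3.169000 + (-4.848990)) = -1.963958
p(2.34) ≈ -1.9640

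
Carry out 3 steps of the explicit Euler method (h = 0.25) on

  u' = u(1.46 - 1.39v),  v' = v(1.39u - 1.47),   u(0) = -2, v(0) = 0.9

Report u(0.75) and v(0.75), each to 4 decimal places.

Euler on (u,v): u_{n+1} = u_n + h·u', v_{n+1} = v_n + h·v'.
0.000000: (-2.000000, 0.900000); f=(-0.418000, -3.825000) → (-2.104500, -0.056250)
0.250000: (-2.104500, -0.056250); f=(-3.237116, 0.247233) → (-2.913779, 0.005558)
0.500000: (-2.913779, 0.005558); f=(-4.231605, -0.030683) → (-3.971680, -0.002112)
(u(0.75), v(0.75)) ≈ (-3.9717, -0.0021)

-3.9717, -0.0021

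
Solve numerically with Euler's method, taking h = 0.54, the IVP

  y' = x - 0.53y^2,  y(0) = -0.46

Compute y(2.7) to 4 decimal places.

Euler: y_{n+1} = y_n + h·f(x_n, y_n).
x=0.000000, y=-0.460000: f=-0.112148 → y ← -0.460000 + 0.54·(-0.112148) = -0.520560
x=0.540000, y=-0.520560: f=0.396379 → y ← -0.520560 + 0.54·0.396379 = -0.306515
x=1.080000, y=-0.306515: f=1.030206 → y ← -0.306515 + 0.54·1.030206 = 0.249796
x=1.620000, y=0.249796: f=1.586929 → y ← 0.249796 + 0.54·1.586929 = 1.106738
x=2.160000, y=1.106738: f=1.510820 → y ← 1.106738 + 0.54·1.510820 = 1.922580
y(2.7) ≈ 1.9226

1.9226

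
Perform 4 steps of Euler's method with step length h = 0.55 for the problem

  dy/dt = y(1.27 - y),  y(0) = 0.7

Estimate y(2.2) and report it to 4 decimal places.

1.2467

Euler: y_{n+1} = y_n + h·f(t_n, y_n).
t=0.000000, y=0.700000: f=0.399000 → y ← 0.700000 + 0.55·0.399000 = 0.919450
t=0.550000, y=0.919450: f=0.322313 → y ← 0.919450 + 0.55·0.322313 = 1.096722
t=1.100000, y=1.096722: f=0.190038 → y ← 1.096722 + 0.55·0.190038 = 1.201243
t=1.650000, y=1.201243: f=0.082594 → y ← 1.201243 + 0.55·0.082594 = 1.246670
y(2.2) ≈ 1.2467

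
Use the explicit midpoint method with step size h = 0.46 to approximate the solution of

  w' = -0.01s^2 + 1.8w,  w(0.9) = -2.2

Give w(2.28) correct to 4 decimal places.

-22.5984

Midpoint: k1 = f(s_n, w_n); k2 = f(s_n + h/2, w_n + (h/2)·k1); w_{n+1} = w_n + h·k2.
s=0.900000, w=-2.200000:
  k1 = f(0.900000, -2.200000) = -3.968100
  k2 = f(1.130000, -3.112663) = -5.615562
  w ← -2.200000 + 0.46·(-5.615562) = -4.783159
s=1.360000, w=-4.783159:
  k1 = f(1.360000, -4.783159) = -8.628182
  k2 = f(1.590000, -6.767640) = -12.207034
  w ← -4.783159 + 0.46·(-12.207034) = -10.398394
s=1.820000, w=-10.398394:
  k1 = f(1.820000, -10.398394) = -18.750234
  k2 = f(2.050000, -14.710948) = -26.521731
  w ← -10.398394 + 0.46·(-26.521731) = -22.598391
w(2.28) ≈ -22.5984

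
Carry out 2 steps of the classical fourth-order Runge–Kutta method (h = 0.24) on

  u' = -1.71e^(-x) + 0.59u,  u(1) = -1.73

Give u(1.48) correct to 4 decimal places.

-2.5767

RK4: k1 = f(x_n, u_n); k2 = f(x_n + h/2, u_n + (h/2)·k1); k3 = f(x_n + h/2, u_n + (h/2)·k2); k4 = f(x_n + h, u_n + h·k3); u_{n+1} = u_n + (h/6)·(k1 + 2k2 + 2k3 + k4).
x=1.000000, u=-1.730000:
  k1 = f(1.000000, -1.730000) = -1.649774
  k2 = f(1.120000, -1.927973) = -1.695442
  k3 = f(1.120000, -1.933453) = -1.698676
  k4 = f(1.240000, -2.137682) = -1.756080
  u ← -1.730000 + (0.24/6)·(k1 + 2k2 + 2k3 + k4) = -2.137764
x=1.240000, u=-2.137764:
  k1 = f(1.240000, -2.137764) = -1.756128
  k2 = f(1.360000, -2.348499) = -1.824504
  k3 = f(1.360000, -2.356704) = -1.829345
  k4 = f(1.480000, -2.576806) = -1.909576
  u ← -2.137764 + (0.24/6)·(k1 + 2k2 + 2k3 + k4) = -2.576700
u(1.48) ≈ -2.5767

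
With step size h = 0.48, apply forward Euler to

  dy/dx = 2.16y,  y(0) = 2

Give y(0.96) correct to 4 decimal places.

8.2971

Euler: y_{n+1} = y_n + h·f(x_n, y_n).
x=0.000000, y=2.000000: f=4.320000 → y ← 2.000000 + 0.48·4.320000 = 4.073600
x=0.480000, y=4.073600: f=8.798976 → y ← 4.073600 + 0.48·8.798976 = 8.297108
y(0.96) ≈ 8.2971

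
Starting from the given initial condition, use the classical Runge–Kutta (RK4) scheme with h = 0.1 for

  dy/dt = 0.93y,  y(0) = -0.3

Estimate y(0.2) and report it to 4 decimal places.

RK4: k1 = f(t_n, y_n); k2 = f(t_n + h/2, y_n + (h/2)·k1); k3 = f(t_n + h/2, y_n + (h/2)·k2); k4 = f(t_n + h, y_n + h·k3); y_{n+1} = y_n + (h/6)·(k1 + 2k2 + 2k3 + k4).
t=0.000000, y=-0.300000:
  k1 = f(0.000000, -0.300000) = -0.279000
  k2 = f(0.050000, -0.313950) = -0.291973
  k3 = f(0.050000, -0.314599) = -0.292577
  k4 = f(0.100000, -0.329258) = -0.306210
  y ← -0.300000 + (0.1/6)·(k1 + 2k2 + 2k3 + k4) = -0.329239
t=0.100000, y=-0.329239:
  k1 = f(0.100000, -0.329239) = -0.306192
  k2 = f(0.150000, -0.344548) = -0.320430
  k3 = f(0.150000, -0.345260) = -0.321092
  k4 = f(0.200000, -0.361348) = -0.336053
  y ← -0.329239 + (0.1/6)·(k1 + 2k2 + 2k3 + k4) = -0.361327
y(0.2) ≈ -0.3613

-0.3613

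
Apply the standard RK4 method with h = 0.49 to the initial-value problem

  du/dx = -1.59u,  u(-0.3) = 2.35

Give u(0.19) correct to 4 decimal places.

RK4: k1 = f(x_n, u_n); k2 = f(x_n + h/2, u_n + (h/2)·k1); k3 = f(x_n + h/2, u_n + (h/2)·k2); k4 = f(x_n + h, u_n + h·k3); u_{n+1} = u_n + (h/6)·(k1 + 2k2 + 2k3 + k4).
x=-0.300000, u=2.350000:
  k1 = f(-0.300000, 2.350000) = -3.736500
  k2 = f(-0.055000, 1.434557) = -2.280946
  k3 = f(-0.055000, 1.791168) = -2.847957
  k4 = f(0.190000, 0.954501) = -1.517656
  u ← 2.350000 + (0.49/6)·(k1 + 2k2 + 2k3 + k4) = 1.083190
u(0.19) ≈ 1.0832

1.0832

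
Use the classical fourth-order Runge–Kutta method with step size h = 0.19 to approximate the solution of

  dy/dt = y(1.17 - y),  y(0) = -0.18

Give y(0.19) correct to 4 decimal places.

-0.2338

RK4: k1 = f(t_n, y_n); k2 = f(t_n + h/2, y_n + (h/2)·k1); k3 = f(t_n + h/2, y_n + (h/2)·k2); k4 = f(t_n + h, y_n + h·k3); y_{n+1} = y_n + (h/6)·(k1 + 2k2 + 2k3 + k4).
t=0.000000, y=-0.180000:
  k1 = f(0.000000, -0.180000) = -0.243000
  k2 = f(0.095000, -0.203085) = -0.278853
  k3 = f(0.095000, -0.206491) = -0.284233
  k4 = f(0.190000, -0.234004) = -0.328543
  y ← -0.180000 + (0.19/6)·(k1 + 2k2 + 2k3 + k4) = -0.233761
y(0.19) ≈ -0.2338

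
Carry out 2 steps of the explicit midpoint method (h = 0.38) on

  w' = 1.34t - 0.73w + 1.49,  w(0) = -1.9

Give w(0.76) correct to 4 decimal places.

Midpoint: k1 = f(t_n, w_n); k2 = f(t_n + h/2, w_n + (h/2)·k1); w_{n+1} = w_n + h·k2.
t=0.000000, w=-1.900000:
  k1 = f(0.000000, -1.900000) = 2.877000
  k2 = f(0.190000, -1.353370) = 2.732560
  w ← -1.900000 + 0.38·2.732560 = -0.861627
t=0.380000, w=-0.861627:
  k1 = f(0.380000, -0.861627) = 2.628188
  k2 = f(0.570000, -0.362271) = 2.518258
  w ← -0.861627 + 0.38·2.518258 = 0.095311
w(0.76) ≈ 0.0953

0.0953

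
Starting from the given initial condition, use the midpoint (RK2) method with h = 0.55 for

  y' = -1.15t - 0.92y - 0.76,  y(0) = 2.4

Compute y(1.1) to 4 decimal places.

Midpoint: k1 = f(t_n, y_n); k2 = f(t_n + h/2, y_n + (h/2)·k1); y_{n+1} = y_n + h·k2.
t=0.000000, y=2.400000:
  k1 = f(0.000000, 2.400000) = -2.968000
  k2 = f(0.275000, 1.583800) = -2.533346
  y ← 2.400000 + 0.55·(-2.533346) = 1.006660
t=0.550000, y=1.006660:
  k1 = f(0.550000, 1.006660) = -2.318627
  k2 = f(0.825000, 0.369037) = -2.048264
  y ← 1.006660 + 0.55·(-2.048264) = -0.119886
y(1.1) ≈ -0.1199

-0.1199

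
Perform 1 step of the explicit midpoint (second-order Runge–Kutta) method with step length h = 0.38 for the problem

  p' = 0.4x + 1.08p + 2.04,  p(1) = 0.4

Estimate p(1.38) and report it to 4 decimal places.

Midpoint: k1 = f(x_n, p_n); k2 = f(x_n + h/2, p_n + (h/2)·k1); p_{n+1} = p_n + h·k2.
x=1.000000, p=0.400000:
  k1 = f(1.000000, 0.400000) = 2.872000
  k2 = f(1.190000, 0.945680) = 3.537334
  p ← 0.400000 + 0.38·3.537334 = 1.744187
p(1.38) ≈ 1.7442

1.7442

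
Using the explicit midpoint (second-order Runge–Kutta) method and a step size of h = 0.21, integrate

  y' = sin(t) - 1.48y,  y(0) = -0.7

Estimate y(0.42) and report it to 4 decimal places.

Midpoint: k1 = f(t_n, y_n); k2 = f(t_n + h/2, y_n + (h/2)·k1); y_{n+1} = y_n + h·k2.
t=0.000000, y=-0.700000:
  k1 = f(0.000000, -0.700000) = 1.036000
  k2 = f(0.105000, -0.591220) = 0.979813
  y ← -0.700000 + 0.21·0.979813 = -0.494239
t=0.210000, y=-0.494239:
  k1 = f(0.210000, -0.494239) = 0.939934
  k2 = f(0.315000, -0.395546) = 0.895225
  y ← -0.494239 + 0.21·0.895225 = -0.306242
y(0.42) ≈ -0.3062

-0.3062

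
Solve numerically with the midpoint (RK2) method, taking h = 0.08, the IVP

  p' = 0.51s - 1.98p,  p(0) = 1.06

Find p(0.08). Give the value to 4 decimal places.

Midpoint: k1 = f(s_n, p_n); k2 = f(s_n + h/2, p_n + (h/2)·k1); p_{n+1} = p_n + h·k2.
s=0.000000, p=1.060000:
  k1 = f(0.000000, 1.060000) = -2.098800
  k2 = f(0.040000, 0.976048) = -1.912175
  p ← 1.060000 + 0.08·(-1.912175) = 0.907026
p(0.08) ≈ 0.9070

0.9070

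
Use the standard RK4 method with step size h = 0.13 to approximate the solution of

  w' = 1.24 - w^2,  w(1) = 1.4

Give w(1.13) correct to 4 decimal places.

1.3213

RK4: k1 = f(x_n, w_n); k2 = f(x_n + h/2, w_n + (h/2)·k1); k3 = f(x_n + h/2, w_n + (h/2)·k2); k4 = f(x_n + h, w_n + h·k3); w_{n+1} = w_n + (h/6)·(k1 + 2k2 + 2k3 + k4).
x=1.000000, w=1.400000:
  k1 = f(1.000000, 1.400000) = -0.720000
  k2 = f(1.065000, 1.353200) = -0.591150
  k3 = f(1.065000, 1.361575) = -0.613887
  k4 = f(1.130000, 1.320195) = -0.502914
  w ← 1.400000 + (0.13/6)·(k1 + 2k2 + 2k3 + k4) = 1.321285
w(1.13) ≈ 1.3213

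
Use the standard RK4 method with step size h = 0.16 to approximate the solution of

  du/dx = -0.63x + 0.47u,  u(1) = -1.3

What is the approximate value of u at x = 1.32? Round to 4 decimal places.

RK4: k1 = f(x_n, u_n); k2 = f(x_n + h/2, u_n + (h/2)·k1); k3 = f(x_n + h/2, u_n + (h/2)·k2); k4 = f(x_n + h, u_n + h·k3); u_{n+1} = u_n + (h/6)·(k1 + 2k2 + 2k3 + k4).
x=1.000000, u=-1.300000:
  k1 = f(1.000000, -1.300000) = -1.241000
  k2 = f(1.080000, -1.399280) = -1.338062
  k3 = f(1.080000, -1.407045) = -1.341711
  k4 = f(1.160000, -1.514674) = -1.442697
  u ← -1.300000 + (0.16/6)·(k1 + 2k2 + 2k3 + k4) = -1.514486
x=1.160000, u=-1.514486:
  k1 = f(1.160000, -1.514486) = -1.442609
  k2 = f(1.240000, -1.629895) = -1.547251
  k3 = f(1.240000, -1.638267) = -1.551185
  k4 = f(1.320000, -1.762676) = -1.660058
  u ← -1.514486 + (0.16/6)·(k1 + 2k2 + 2k3 + k4) = -1.762474
u(1.32) ≈ -1.7625

-1.7625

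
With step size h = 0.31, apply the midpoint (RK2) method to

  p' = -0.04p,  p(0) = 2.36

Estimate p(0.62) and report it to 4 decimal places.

Midpoint: k1 = f(x_n, p_n); k2 = f(x_n + h/2, p_n + (h/2)·k1); p_{n+1} = p_n + h·k2.
x=0.000000, p=2.360000:
  k1 = f(0.000000, 2.360000) = -0.094400
  k2 = f(0.155000, 2.345368) = -0.093815
  p ← 2.360000 + 0.31·(-0.093815) = 2.330917
x=0.310000, p=2.330917:
  k1 = f(0.310000, 2.330917) = -0.093237
  k2 = f(0.465000, 2.316466) = -0.092659
  p ← 2.330917 + 0.31·(-0.092659) = 2.302193
p(0.62) ≈ 2.3022

2.3022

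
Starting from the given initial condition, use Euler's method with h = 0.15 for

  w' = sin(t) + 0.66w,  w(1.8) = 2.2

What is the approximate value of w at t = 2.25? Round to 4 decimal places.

3.3793

Euler: w_{n+1} = w_n + h·f(t_n, w_n).
t=1.800000, w=2.200000: f=2.425848 → w ← 2.200000 + 0.15·2.425848 = 2.563877
t=1.950000, w=2.563877: f=2.621119 → w ← 2.563877 + 0.15·2.621119 = 2.957045
t=2.100000, w=2.957045: f=2.814859 → w ← 2.957045 + 0.15·2.814859 = 3.379274
w(2.25) ≈ 3.3793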